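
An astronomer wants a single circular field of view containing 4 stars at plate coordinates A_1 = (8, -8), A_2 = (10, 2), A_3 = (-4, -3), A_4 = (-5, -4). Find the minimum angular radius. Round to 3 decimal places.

8.119

The minimum enclosing circle of a finite set is fixed by two of the points (as a diameter) or three (as a circumcircle).
The minimum enclosing circle is determined by three boundary points: A_1, A_2, A_4.
Their circumcentre is (129/46, -81/46) with r² = 69745/1058.
The farthest remaining point A_3 is at distance² 50609/1058 ≤ 69745/1058.
r = √(69745/1058) ≈ 8.119.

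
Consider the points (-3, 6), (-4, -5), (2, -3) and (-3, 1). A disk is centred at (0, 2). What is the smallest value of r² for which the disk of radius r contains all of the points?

The required radius is the distance from (0, 2) to the farthest point.
Squared distances: 25, 65, 29, 10.
Maximum is 65, attained at (-4, -5).

65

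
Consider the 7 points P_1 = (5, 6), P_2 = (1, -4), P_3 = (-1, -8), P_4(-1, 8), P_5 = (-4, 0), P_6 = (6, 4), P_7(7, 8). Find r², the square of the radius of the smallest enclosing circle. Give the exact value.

80

The farthest pair is P_3–P_7 with squared distance 320. The circle on this segment as diameter has centre (3, 0) and r² = 320/4 = 80.
Check P_1: distance² to centre = 40 ≤ 80, so it lies inside.
All remaining points lie in this disk, and no smaller disk contains both endpoints, so this is the minimum enclosing circle.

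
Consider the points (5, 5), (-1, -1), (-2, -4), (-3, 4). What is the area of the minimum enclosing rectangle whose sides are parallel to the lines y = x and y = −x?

72

In coordinates u = x + y, v = x − y the rectangle is axis-aligned; the map (x,y)→(u,v) scales areas by 2.
u-values: 10, -2, -6, 1; range = 10 − (-6) = 16.
v-values: 0, 0, 2, -7; range = 2 − (-7) = 9.
Area = (16 × 9) / 2 = 72.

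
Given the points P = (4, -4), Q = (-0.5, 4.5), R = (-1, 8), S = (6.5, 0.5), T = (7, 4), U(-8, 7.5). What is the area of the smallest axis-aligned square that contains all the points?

The bounding box has width 15 and height 12.
An axis-aligned square enclosing the set must have side ≥ max(width, height).
So the minimum side is max(15, 12) = 15.
Area = 15² = 225.

225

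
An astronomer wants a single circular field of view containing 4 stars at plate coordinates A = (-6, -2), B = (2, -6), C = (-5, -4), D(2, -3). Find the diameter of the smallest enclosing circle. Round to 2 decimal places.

8.94

A smallest enclosing disk is always determined by at most three of the input points on its boundary.
The farthest pair is A–B with squared distance 80. The circle on this segment as diameter has centre (-2, -4) and r² = 80/4 = 20.
Check C: distance² to centre = 9 ≤ 20, so it lies inside.
All remaining points lie in this disk, and no smaller disk contains both endpoints, so this is the minimum enclosing circle.
Diameter = 2r = 2√20 ≈ 8.94.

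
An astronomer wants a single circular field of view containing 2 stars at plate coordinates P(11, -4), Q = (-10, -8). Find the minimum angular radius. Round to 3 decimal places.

10.689

The smallest circle enclosing two points has them as diameter endpoints.
Centre = midpoint = (0.5, -6); r² = |PQ|²/4 = 457/4 = 114.25.
r = √(114.25) ≈ 10.689.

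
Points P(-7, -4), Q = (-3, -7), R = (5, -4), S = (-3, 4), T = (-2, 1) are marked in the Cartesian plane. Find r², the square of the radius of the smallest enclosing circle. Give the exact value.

40

The minimum enclosing circle of a finite set is fixed by two of the points (as a diameter) or three (as a circumcircle).
The minimum enclosing circle is determined by three boundary points: P, R, S.
Their circumcentre is (-1, -2) with r² = 40.
The farthest remaining point Q is at distance² 29 ≤ 40.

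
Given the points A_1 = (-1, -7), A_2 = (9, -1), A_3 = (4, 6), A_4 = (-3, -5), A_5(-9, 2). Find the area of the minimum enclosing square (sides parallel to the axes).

The bounding box has width 18 and height 13.
An axis-aligned square enclosing the set must have side ≥ max(width, height).
So the minimum side is max(18, 13) = 18.
Area = 18² = 324.

324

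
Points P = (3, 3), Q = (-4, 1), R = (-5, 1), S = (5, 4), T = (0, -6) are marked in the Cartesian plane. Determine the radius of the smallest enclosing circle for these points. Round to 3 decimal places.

5.907

The minimum enclosing circle of a finite set is fixed by two of the points (as a diameter) or three (as a circumcircle).
The minimum enclosing circle is determined by three boundary points: R, S, T.
Their circumcentre is (27/34, -5/34) with r² = 20165/578.
The farthest remaining point Q is at distance² 14045/578 ≤ 20165/578.
r = √(20165/578) ≈ 5.907.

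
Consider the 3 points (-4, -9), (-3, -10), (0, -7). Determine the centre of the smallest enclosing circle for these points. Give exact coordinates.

(-2, -8)

Call the three points A, B, C in the order given.
Side lengths²: AB² = 2, AC² = 20, BC² = 18.
Since AC² = 20 ≥ 18 + 2 = 20, the angle opposite AC is not acute, so the smallest enclosing circle has AC as diameter.
Centre = midpoint of AC = (-2, -8), r² = 20/4 = 5.
Centre = (-2, -8).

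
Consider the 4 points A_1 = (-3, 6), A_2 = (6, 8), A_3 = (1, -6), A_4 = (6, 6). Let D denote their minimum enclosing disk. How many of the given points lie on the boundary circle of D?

3

A smallest enclosing disk is always determined by at most three of the input points on its boundary.
The minimum enclosing circle is determined by three boundary points: A_1, A_2, A_3.
Their circumcentre is (161/58, 73/58) with r² = 93925/1682.
The farthest remaining point A_4 is at distance² 55297/1682 ≤ 93925/1682.
The points at distance exactly r from the centre are A_1, A_2, A_3 — 3 points.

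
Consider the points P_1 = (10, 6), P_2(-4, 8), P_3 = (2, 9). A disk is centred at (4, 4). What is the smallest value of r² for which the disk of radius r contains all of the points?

The required radius is the distance from (4, 4) to the farthest point.
Squared distances: 40, 80, 29.
Maximum is 80, attained at P_2.

80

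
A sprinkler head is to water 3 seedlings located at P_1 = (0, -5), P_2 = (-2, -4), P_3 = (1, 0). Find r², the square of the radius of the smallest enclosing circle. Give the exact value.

1625/242

Side lengths²: P_1P_2² = 5, P_1P_3² = 26, P_2P_3² = 25.
Since P_1P_3² = 26 < 25 + 5 = 30, the triangle is acute, so the smallest enclosing circle is the circumcircle.
Circumcentre = (1/22, -53/22), r² = 1625/242.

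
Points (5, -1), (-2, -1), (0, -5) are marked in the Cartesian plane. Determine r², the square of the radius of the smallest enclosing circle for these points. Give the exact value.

Call the three points A, B, C in the order given.
Side lengths²: AB² = 49, AC² = 41, BC² = 20.
Since AB² = 49 < 41 + 20 = 61, the triangle is acute, so the smallest enclosing circle is the circumcircle.
Circumcentre = (1.5, -1.75), r² = 12.8125.

12.8125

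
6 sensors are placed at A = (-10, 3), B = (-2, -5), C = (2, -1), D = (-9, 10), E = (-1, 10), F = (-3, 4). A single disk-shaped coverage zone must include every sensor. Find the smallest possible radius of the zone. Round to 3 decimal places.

8.295

The minimum enclosing circle is determined by three boundary points: B, D, E.
Their circumcentre is (-5, 41/15) with r² = 15481/225.
The farthest remaining point C is at distance² 14161/225 ≤ 15481/225.
r = √(15481/225) ≈ 8.295.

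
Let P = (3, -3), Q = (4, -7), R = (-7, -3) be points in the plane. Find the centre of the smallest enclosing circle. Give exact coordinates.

Side lengths²: PQ² = 17, PR² = 100, QR² = 137.
Since QR² = 137 ≥ 100 + 17 = 117, the angle opposite QR is not acute, so the smallest enclosing circle has QR as diameter.
Centre = midpoint of QR = (-1.5, -5), r² = 137/4 = 34.25.
Centre = (-1.5, -5).

(-1.5, -5)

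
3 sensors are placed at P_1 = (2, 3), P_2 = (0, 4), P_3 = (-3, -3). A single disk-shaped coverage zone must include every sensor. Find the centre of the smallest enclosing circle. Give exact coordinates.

Side lengths²: P_1P_2² = 5, P_1P_3² = 61, P_2P_3² = 58.
Since P_1P_3² = 61 < 58 + 5 = 63, the triangle is acute, so the smallest enclosing circle is the circumcircle.
Circumcentre = (-23/34, 5/34), r² = 8845/578.
Centre = (-23/34, 5/34).

(-23/34, 5/34)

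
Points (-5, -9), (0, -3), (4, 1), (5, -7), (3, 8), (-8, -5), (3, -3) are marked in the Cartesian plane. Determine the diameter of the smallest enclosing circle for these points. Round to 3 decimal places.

The farthest pair is (-5, -9)–(3, 8) with squared distance 353. The circle on this segment as diameter has centre (-1, -0.5) and r² = 353/4 = 88.25.
Check (0, -3): distance² to centre = 7.25 ≤ 88.25, so it lies inside.
All remaining points lie in this disk, and no smaller disk contains both endpoints, so this is the minimum enclosing circle.
Diameter = 2r = 2√(88.25) ≈ 18.788.

18.788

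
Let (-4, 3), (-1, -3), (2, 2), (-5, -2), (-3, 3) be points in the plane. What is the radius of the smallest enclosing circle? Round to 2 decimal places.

The farthest pair is (2, 2)–(-5, -2) with squared distance 65. The circle on this segment as diameter has centre (-1.5, 0) and r² = 65/4 = 16.25.
Check (-4, 3): distance² to centre = 15.25 ≤ 16.25, so it lies inside.
All remaining points lie in this disk, and no smaller disk contains both endpoints, so this is the minimum enclosing circle.
r = √(16.25) ≈ 4.03.

4.03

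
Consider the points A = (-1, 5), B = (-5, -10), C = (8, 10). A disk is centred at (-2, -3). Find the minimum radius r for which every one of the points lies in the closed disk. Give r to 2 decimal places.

16.40

The required radius is the distance from (-2, -3) to the farthest point.
Squared distances: 65, 58, 269.
Maximum is 269, attained at C.
r = √269 ≈ 16.40.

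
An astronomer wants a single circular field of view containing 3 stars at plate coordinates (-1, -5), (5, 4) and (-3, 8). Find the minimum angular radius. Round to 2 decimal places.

Call the three points A, B, C in the order given.
Side lengths²: AB² = 117, AC² = 173, BC² = 80.
Since AC² = 173 < 117 + 80 = 197, the triangle is acute, so the smallest enclosing circle is the circumcircle.
Circumcentre = (-1.1875, 1.625), r² = 43.92578125.
r = √(43.92578125) ≈ 6.63.

6.63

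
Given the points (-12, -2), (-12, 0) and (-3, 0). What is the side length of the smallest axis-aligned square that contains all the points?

9

The bounding box has width 9 and height 2.
An axis-aligned square enclosing the set must have side ≥ max(width, height).
So the minimum side is max(9, 2) = 9.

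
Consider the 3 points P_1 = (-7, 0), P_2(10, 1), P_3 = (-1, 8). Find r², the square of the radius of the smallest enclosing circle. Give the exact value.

72.5

Side lengths²: P_1P_2² = 290, P_1P_3² = 100, P_2P_3² = 170.
Since P_1P_2² = 290 ≥ 170 + 100 = 270, the angle opposite P_1P_2 is not acute, so the smallest enclosing circle has P_1P_2 as diameter.
Centre = midpoint of P_1P_2 = (1.5, 0.5), r² = 290/4 = 72.5.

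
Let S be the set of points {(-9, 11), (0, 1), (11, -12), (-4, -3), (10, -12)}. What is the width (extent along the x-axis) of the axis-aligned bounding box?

max x = 11, min x = -9, so width = 20.

20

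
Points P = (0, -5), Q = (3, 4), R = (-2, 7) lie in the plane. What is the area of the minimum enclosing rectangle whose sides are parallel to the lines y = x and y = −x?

In coordinates u = x + y, v = x − y the rectangle is axis-aligned; the map (x,y)→(u,v) scales areas by 2.
u-values: -5, 7, 5; range = 7 − (-5) = 12.
v-values: 5, -1, -9; range = 5 − (-9) = 14.
Area = (12 × 14) / 2 = 84.

84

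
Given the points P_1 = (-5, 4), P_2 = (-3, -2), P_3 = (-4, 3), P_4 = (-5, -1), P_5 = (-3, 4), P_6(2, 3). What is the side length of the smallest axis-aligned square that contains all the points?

The bounding box has width 7 and height 6.
An axis-aligned square enclosing the set must have side ≥ max(width, height).
So the minimum side is max(7, 6) = 7.

7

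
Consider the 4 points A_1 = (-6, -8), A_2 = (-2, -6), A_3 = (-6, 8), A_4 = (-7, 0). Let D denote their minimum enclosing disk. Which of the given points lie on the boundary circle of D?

The farthest pair is A_1–A_3 with squared distance 256. The circle on this segment as diameter has centre (-6, 0) and r² = 256/4 = 64.
Check A_2: distance² to centre = 52 ≤ 64, so it lies inside.
All remaining points lie in this disk, and no smaller disk contains both endpoints, so this is the minimum enclosing circle.
The points at distance exactly r from the centre are A_1, A_3 — 2 points.

A_1, A_3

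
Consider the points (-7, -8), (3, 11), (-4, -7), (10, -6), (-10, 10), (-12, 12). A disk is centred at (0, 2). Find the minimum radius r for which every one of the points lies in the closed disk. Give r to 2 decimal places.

The required radius is the distance from (0, 2) to the farthest point.
Squared distances: 149, 90, 97, 164, 164, 244.
Maximum is 244, attained at (-12, 12).
r = √244 ≈ 15.62.

15.62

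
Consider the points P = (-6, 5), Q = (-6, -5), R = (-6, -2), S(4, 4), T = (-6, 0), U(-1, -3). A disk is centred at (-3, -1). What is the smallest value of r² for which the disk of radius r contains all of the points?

The required radius is the distance from (-3, -1) to the farthest point.
Squared distances: 45, 25, 10, 74, 10, 8.
Maximum is 74, attained at S.

74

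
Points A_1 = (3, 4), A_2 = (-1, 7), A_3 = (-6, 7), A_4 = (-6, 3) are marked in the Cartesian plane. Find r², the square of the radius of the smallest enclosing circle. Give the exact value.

205/9

A smallest enclosing disk is always determined by at most three of the input points on its boundary.
The minimum enclosing circle is determined by three boundary points: A_1, A_3, A_4.
Their circumcentre is (-5/3, 5) with r² = 205/9.
The farthest remaining point A_2 is at distance² 40/9 ≤ 205/9.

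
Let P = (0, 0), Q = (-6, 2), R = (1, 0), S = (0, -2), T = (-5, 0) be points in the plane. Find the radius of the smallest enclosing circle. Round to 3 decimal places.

3.668

A smallest enclosing disk is always determined by at most three of the input points on its boundary.
The minimum enclosing circle is determined by three boundary points: Q, R, S.
Their circumcentre is (-2.625, 0.5625) with r² = 13.45703125.
The farthest remaining point P is at distance² 7.20703125 ≤ 13.45703125.
r = √(13.45703125) ≈ 3.668.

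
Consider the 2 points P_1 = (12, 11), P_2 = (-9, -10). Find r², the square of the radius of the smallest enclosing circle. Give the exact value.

220.5

The smallest circle enclosing two points has them as diameter endpoints.
Centre = midpoint = (1.5, 0.5); r² = |P_1P_2|²/4 = 882/4 = 220.5.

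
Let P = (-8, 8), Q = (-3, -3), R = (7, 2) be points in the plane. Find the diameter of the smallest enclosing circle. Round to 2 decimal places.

Side lengths²: PQ² = 146, PR² = 261, QR² = 125.
Since PR² = 261 < 146 + 125 = 271, the triangle is acute, so the smallest enclosing circle is the circumcircle.
Circumcentre = (-11/18, 85/18), r² = 10585/162.
Diameter = 2r = 2√(10585/162) ≈ 16.17.

16.17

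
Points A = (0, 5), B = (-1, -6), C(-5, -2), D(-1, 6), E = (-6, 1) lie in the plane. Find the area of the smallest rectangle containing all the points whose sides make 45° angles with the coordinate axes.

72

In coordinates u = x + y, v = x − y the rectangle is axis-aligned; the map (x,y)→(u,v) scales areas by 2.
u-values: 5, -7, -7, 5, -5; range = 5 − (-7) = 12.
v-values: -5, 5, -3, -7, -7; range = 5 − (-7) = 12.
Area = (12 × 12) / 2 = 72.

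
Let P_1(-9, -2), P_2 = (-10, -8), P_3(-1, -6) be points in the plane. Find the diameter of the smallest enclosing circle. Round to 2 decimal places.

9.65

Side lengths²: P_1P_2² = 37, P_1P_3² = 80, P_2P_3² = 85.
Since P_2P_3² = 85 < 80 + 37 = 117, the triangle is acute, so the smallest enclosing circle is the circumcircle.
Circumcentre = (-151/26, -73/13), r² = 15725/676.
Diameter = 2r = 2√(15725/676) ≈ 9.65.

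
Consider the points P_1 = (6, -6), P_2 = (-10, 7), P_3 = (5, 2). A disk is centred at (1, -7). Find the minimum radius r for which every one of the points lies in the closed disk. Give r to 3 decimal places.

17.804

The required radius is the distance from (1, -7) to the farthest point.
Squared distances: 26, 317, 97.
Maximum is 317, attained at P_2.
r = √317 ≈ 17.804.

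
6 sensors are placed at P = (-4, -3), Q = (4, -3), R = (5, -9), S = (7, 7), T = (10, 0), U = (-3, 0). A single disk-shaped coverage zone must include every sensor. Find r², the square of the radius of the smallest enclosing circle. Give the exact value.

The minimum enclosing circle is determined by three boundary points: P, R, S.
Their circumcentre is (4, -0.75) with r² = 69.0625.
The farthest remaining point U is at distance² 49.5625 ≤ 69.0625.

69.0625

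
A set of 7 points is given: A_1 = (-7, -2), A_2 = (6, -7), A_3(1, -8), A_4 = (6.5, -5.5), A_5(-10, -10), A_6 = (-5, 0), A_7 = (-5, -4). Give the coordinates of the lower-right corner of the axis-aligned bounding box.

x-range [-10, 6.5], y-range [-10, 0].
The lower-right corner is (6.5, -10).

(6.5, -10)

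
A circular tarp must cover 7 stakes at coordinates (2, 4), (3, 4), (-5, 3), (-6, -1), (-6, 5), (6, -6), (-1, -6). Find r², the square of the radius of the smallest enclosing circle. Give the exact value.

The minimum enclosing circle of a finite set is fixed by two of the points (as a diameter) or three (as a circumcircle).
The farthest pair is (-6, 5)–(6, -6) with squared distance 265. The circle on this segment as diameter has centre (0, -0.5) and r² = 265/4 = 66.25.
Check (2, 4): distance² to centre = 24.25 ≤ 66.25, so it lies inside.
All remaining points lie in this disk, and no smaller disk contains both endpoints, so this is the minimum enclosing circle.

66.25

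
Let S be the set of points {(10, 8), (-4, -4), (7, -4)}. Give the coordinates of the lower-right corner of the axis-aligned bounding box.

x-range [-4, 10], y-range [-4, 8].
The lower-right corner is (10, -4).

(10, -4)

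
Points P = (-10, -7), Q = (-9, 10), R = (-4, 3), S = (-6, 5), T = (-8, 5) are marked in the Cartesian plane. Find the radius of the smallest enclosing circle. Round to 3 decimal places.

By Welzl's lemma the MEC is supported by two points (diametrically opposite) or three points (on a circumcircle).
The farthest pair is P–Q with squared distance 290. The circle on this segment as diameter has centre (-9.5, 1.5) and r² = 290/4 = 72.5.
Check R: distance² to centre = 32.5 ≤ 72.5, so it lies inside.
All remaining points lie in this disk, and no smaller disk contains both endpoints, so this is the minimum enclosing circle.
r = √(72.5) ≈ 8.515.

8.515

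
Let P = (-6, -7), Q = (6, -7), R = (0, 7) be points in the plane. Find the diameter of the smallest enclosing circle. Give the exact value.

Side lengths²: PQ² = 144, PR² = 232, QR² = 232.
Since QR² = 232 < 232 + 144 = 376, the triangle is acute, so the smallest enclosing circle is the circumcircle.
Circumcentre = (0, -9/7), r² = 3364/49.
Diameter = 2r = 2√(3364/49) = 116/7.

116/7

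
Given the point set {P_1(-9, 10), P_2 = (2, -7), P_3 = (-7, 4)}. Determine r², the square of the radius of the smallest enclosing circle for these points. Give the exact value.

102.5

Side lengths²: P_1P_2² = 410, P_1P_3² = 40, P_2P_3² = 202.
Since P_1P_2² = 410 ≥ 202 + 40 = 242, the angle opposite P_1P_2 is not acute, so the smallest enclosing circle has P_1P_2 as diameter.
Centre = midpoint of P_1P_2 = (-3.5, 1.5), r² = 410/4 = 102.5.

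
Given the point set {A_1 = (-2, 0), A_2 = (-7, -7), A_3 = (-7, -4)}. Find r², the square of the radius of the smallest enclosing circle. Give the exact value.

18.5

Side lengths²: A_1A_2² = 74, A_1A_3² = 41, A_2A_3² = 9.
Since A_1A_2² = 74 ≥ 41 + 9 = 50, the angle opposite A_1A_2 is not acute, so the smallest enclosing circle has A_1A_2 as diameter.
Centre = midpoint of A_1A_2 = (-4.5, -3.5), r² = 74/4 = 18.5.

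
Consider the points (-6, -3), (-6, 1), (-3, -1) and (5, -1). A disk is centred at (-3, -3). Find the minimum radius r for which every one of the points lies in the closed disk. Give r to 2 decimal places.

8.25

The required radius is the distance from (-3, -3) to the farthest point.
Squared distances: 9, 25, 4, 68.
Maximum is 68, attained at (5, -1).
r = √68 ≈ 8.25.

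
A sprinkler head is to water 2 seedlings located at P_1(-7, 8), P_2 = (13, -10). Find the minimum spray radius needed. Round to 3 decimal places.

13.454

The smallest circle enclosing two points has them as diameter endpoints.
Centre = midpoint = (3, -1); r² = |P_1P_2|²/4 = 724/4 = 181.
r = √181 ≈ 13.454.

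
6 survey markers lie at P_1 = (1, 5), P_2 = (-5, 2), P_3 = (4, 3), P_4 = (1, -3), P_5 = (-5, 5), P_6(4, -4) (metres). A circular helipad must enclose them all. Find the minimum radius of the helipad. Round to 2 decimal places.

The minimum enclosing circle of a finite set is fixed by two of the points (as a diameter) or three (as a circumcircle).
The farthest pair is P_5–P_6 with squared distance 162. The circle on this segment as diameter has centre (-0.5, 0.5) and r² = 162/4 = 40.5.
Check P_1: distance² to centre = 22.5 ≤ 40.5, so it lies inside.
All remaining points lie in this disk, and no smaller disk contains both endpoints, so this is the minimum enclosing circle.
r = √(40.5) ≈ 6.36.

6.36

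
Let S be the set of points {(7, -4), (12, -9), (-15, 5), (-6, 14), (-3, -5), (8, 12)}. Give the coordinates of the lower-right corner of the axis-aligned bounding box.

(12, -9)

x-range [-15, 12], y-range [-9, 14].
The lower-right corner is (12, -9).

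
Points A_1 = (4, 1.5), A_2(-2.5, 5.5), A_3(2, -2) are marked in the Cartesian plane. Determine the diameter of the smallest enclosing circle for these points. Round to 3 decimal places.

Side lengths²: A_1A_2² = 58.25, A_1A_3² = 16.25, A_2A_3² = 76.5.
Since A_2A_3² = 76.5 ≥ 58.25 + 16.25 = 74.5, the angle opposite A_2A_3 is not acute, so the smallest enclosing circle has A_2A_3 as diameter.
Centre = midpoint of A_2A_3 = (-0.25, 1.75), r² = 76.5/4 = 19.125.
Diameter = 2r = 2√(19.125) ≈ 8.746.

8.746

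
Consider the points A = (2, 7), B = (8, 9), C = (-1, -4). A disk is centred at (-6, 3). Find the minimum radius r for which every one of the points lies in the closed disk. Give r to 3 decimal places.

The required radius is the distance from (-6, 3) to the farthest point.
Squared distances: 80, 232, 74.
Maximum is 232, attained at B.
r = √232 ≈ 15.232.

15.232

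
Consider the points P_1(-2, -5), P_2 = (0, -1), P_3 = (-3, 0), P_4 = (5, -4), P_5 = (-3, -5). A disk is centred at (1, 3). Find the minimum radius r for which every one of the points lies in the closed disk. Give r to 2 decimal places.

8.94

The required radius is the distance from (1, 3) to the farthest point.
Squared distances: 73, 17, 25, 65, 80.
Maximum is 80, attained at P_5.
r = √80 ≈ 8.94.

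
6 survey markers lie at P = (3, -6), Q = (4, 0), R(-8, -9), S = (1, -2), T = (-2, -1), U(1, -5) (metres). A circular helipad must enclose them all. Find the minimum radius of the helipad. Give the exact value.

The minimum enclosing circle of a finite set is fixed by two of the points (as a diameter) or three (as a circumcircle).
The farthest pair is Q–R with squared distance 225. The circle on this segment as diameter has centre (-2, -4.5) and r² = 225/4 = 56.25.
Check P: distance² to centre = 27.25 ≤ 56.25, so it lies inside.
All remaining points lie in this disk, and no smaller disk contains both endpoints, so this is the minimum enclosing circle.
r = √(56.25) = 7.5.

7.5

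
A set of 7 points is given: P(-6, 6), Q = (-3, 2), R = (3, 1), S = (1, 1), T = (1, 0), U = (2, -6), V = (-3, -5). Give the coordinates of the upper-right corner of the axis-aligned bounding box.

(3, 6)

x-range [-6, 3], y-range [-6, 6].
The upper-right corner is (3, 6).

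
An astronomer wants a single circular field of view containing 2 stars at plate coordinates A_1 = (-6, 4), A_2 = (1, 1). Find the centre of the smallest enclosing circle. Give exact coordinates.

The smallest circle enclosing two points has them as diameter endpoints.
Centre = midpoint = (-2.5, 2.5); r² = |A_1A_2|²/4 = 58/4 = 14.5.
Centre = (-2.5, 2.5).

(-2.5, 2.5)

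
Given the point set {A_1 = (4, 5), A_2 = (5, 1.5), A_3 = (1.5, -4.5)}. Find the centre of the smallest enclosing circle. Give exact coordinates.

(2.75, 0.25)

Side lengths²: A_1A_2² = 13.25, A_1A_3² = 96.5, A_2A_3² = 48.25.
Since A_1A_3² = 96.5 ≥ 48.25 + 13.25 = 61.5, the angle opposite A_1A_3 is not acute, so the smallest enclosing circle has A_1A_3 as diameter.
Centre = midpoint of A_1A_3 = (2.75, 0.25), r² = 96.5/4 = 24.125.
Centre = (2.75, 0.25).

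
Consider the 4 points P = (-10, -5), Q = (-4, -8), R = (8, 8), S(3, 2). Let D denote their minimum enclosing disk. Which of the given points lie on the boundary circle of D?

P, R

The minimum enclosing circle of a finite set is fixed by two of the points (as a diameter) or three (as a circumcircle).
The farthest pair is P–R with squared distance 493. The circle on this segment as diameter has centre (-1, 1.5) and r² = 493/4 = 123.25.
Check Q: distance² to centre = 99.25 ≤ 123.25, so it lies inside.
All remaining points lie in this disk, and no smaller disk contains both endpoints, so this is the minimum enclosing circle.
The points at distance exactly r from the centre are P, R — 2 points.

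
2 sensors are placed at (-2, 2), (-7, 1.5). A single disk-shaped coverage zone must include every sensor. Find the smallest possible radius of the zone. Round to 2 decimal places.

2.51

The smallest circle enclosing two points has them as diameter endpoints.
Centre = midpoint = (-4.5, 1.75); r² = |(-2, 2)−(-7, 1.5)|²/4 = 25.25/4 = 6.3125.
r = √(6.3125) ≈ 2.51.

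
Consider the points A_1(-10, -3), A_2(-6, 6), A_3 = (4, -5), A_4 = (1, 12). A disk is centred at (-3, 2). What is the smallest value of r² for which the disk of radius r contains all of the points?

The required radius is the distance from (-3, 2) to the farthest point.
Squared distances: 74, 25, 98, 116.
Maximum is 116, attained at A_4.

116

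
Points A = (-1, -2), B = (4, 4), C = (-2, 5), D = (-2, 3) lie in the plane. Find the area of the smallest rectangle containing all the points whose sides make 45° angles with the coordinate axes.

44

In coordinates u = x + y, v = x − y the rectangle is axis-aligned; the map (x,y)→(u,v) scales areas by 2.
u-values: -3, 8, 3, 1; range = 8 − (-3) = 11.
v-values: 1, 0, -7, -5; range = 1 − (-7) = 8.
Area = (11 × 8) / 2 = 44.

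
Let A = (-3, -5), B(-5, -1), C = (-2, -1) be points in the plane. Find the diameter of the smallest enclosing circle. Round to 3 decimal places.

4.610

Side lengths²: AB² = 20, AC² = 17, BC² = 9.
Since AB² = 20 < 17 + 9 = 26, the triangle is acute, so the smallest enclosing circle is the circumcircle.
Circumcentre = (-3.5, -2.75), r² = 5.3125.
Diameter = 2r = 2√(5.3125) ≈ 4.610.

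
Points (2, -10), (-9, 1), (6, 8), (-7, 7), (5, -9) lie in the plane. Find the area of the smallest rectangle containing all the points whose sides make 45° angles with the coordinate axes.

In coordinates u = x + y, v = x − y the rectangle is axis-aligned; the map (x,y)→(u,v) scales areas by 2.
u-values: -8, -8, 14, 0, -4; range = 14 − (-8) = 22.
v-values: 12, -10, -2, -14, 14; range = 14 − (-14) = 28.
Area = (22 × 28) / 2 = 308.

308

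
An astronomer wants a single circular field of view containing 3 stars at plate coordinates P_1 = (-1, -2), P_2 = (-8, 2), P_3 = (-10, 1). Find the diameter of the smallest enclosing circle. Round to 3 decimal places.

Side lengths²: P_1P_2² = 65, P_1P_3² = 90, P_2P_3² = 5.
Since P_1P_3² = 90 ≥ 65 + 5 = 70, the angle opposite P_1P_3 is not acute, so the smallest enclosing circle has P_1P_3 as diameter.
Centre = midpoint of P_1P_3 = (-5.5, -0.5), r² = 90/4 = 22.5.
Diameter = 2r = 2√(22.5) ≈ 9.487.

9.487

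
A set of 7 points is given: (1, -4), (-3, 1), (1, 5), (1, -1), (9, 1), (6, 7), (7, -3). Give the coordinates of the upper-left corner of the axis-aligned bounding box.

(-3, 7)

x-range [-3, 9], y-range [-4, 7].
The upper-left corner is (-3, 7).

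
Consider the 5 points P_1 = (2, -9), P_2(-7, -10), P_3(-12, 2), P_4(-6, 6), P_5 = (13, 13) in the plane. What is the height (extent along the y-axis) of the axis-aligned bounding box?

max y = 13, min y = -10, so height = 23.

23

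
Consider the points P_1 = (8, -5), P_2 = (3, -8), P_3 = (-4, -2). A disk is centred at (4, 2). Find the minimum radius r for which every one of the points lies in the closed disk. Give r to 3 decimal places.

10.050

The required radius is the distance from (4, 2) to the farthest point.
Squared distances: 65, 101, 80.
Maximum is 101, attained at P_2.
r = √101 ≈ 10.050.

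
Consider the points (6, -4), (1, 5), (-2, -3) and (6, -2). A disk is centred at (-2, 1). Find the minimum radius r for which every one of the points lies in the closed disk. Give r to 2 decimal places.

9.43

The required radius is the distance from (-2, 1) to the farthest point.
Squared distances: 89, 25, 16, 73.
Maximum is 89, attained at (6, -4).
r = √89 ≈ 9.43.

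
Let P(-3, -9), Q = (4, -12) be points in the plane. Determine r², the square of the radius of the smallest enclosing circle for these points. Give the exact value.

14.5

The smallest circle enclosing two points has them as diameter endpoints.
Centre = midpoint = (0.5, -10.5); r² = |PQ|²/4 = 58/4 = 14.5.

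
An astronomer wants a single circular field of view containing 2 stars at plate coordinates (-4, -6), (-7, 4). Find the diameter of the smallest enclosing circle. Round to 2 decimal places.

The smallest circle enclosing two points has them as diameter endpoints.
Centre = midpoint = (-5.5, -1); r² = |(-4, -6)−(-7, 4)|²/4 = 109/4 = 27.25.
Diameter = 2r = 2√(27.25) ≈ 10.44.

10.44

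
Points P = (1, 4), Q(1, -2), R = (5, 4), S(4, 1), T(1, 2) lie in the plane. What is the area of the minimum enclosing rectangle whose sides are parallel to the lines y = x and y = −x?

30

In coordinates u = x + y, v = x − y the rectangle is axis-aligned; the map (x,y)→(u,v) scales areas by 2.
u-values: 5, -1, 9, 5, 3; range = 9 − (-1) = 10.
v-values: -3, 3, 1, 3, -1; range = 3 − (-3) = 6.
Area = (10 × 6) / 2 = 30.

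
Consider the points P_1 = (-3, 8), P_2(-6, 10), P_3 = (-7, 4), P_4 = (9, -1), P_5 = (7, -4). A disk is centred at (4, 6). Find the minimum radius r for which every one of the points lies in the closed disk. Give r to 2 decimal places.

11.18

The required radius is the distance from (4, 6) to the farthest point.
Squared distances: 53, 116, 125, 74, 109.
Maximum is 125, attained at P_3.
r = √125 ≈ 11.18.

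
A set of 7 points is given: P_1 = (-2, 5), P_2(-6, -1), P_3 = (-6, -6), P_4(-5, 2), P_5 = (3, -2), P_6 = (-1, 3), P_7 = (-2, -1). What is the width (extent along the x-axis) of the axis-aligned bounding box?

max x = 3, min x = -6, so width = 9.

9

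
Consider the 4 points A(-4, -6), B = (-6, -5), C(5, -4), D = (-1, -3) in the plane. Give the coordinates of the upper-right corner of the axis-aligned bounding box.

(5, -3)

x-range [-6, 5], y-range [-6, -3].
The upper-right corner is (5, -3).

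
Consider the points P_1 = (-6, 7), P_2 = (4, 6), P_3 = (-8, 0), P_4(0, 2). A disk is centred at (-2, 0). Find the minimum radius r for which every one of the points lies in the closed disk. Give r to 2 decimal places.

The required radius is the distance from (-2, 0) to the farthest point.
Squared distances: 65, 72, 36, 8.
Maximum is 72, attained at P_2.
r = √72 ≈ 8.49.

8.49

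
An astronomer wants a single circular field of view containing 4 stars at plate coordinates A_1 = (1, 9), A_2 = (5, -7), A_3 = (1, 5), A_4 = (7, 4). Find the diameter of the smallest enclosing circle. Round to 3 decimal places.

16.492

By Welzl's lemma the MEC is supported by two points (diametrically opposite) or three points (on a circumcircle).
The farthest pair is A_1–A_2 with squared distance 272. The circle on this segment as diameter has centre (3, 1) and r² = 272/4 = 68.
Check A_3: distance² to centre = 20 ≤ 68, so it lies inside.
All remaining points lie in this disk, and no smaller disk contains both endpoints, so this is the minimum enclosing circle.
Diameter = 2r = 2√68 ≈ 16.492.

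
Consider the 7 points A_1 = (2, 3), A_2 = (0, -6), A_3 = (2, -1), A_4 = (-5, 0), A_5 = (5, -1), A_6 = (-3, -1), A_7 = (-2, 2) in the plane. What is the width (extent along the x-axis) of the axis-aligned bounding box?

max x = 5, min x = -5, so width = 10.

10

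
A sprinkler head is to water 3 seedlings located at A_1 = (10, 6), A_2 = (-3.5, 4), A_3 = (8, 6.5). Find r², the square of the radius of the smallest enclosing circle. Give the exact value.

Side lengths²: A_1A_2² = 186.25, A_1A_3² = 4.25, A_2A_3² = 138.5.
Since A_1A_2² = 186.25 ≥ 138.5 + 4.25 = 142.75, the angle opposite A_1A_2 is not acute, so the smallest enclosing circle has A_1A_2 as diameter.
Centre = midpoint of A_1A_2 = (3.25, 5), r² = 186.25/4 = 46.5625.

46.5625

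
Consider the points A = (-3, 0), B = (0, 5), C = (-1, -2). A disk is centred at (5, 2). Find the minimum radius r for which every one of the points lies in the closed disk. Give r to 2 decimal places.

The required radius is the distance from (5, 2) to the farthest point.
Squared distances: 68, 34, 52.
Maximum is 68, attained at A.
r = √68 ≈ 8.25.

8.25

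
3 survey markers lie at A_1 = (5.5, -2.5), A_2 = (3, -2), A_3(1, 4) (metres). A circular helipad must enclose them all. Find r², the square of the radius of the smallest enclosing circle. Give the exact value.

15.625

Side lengths²: A_1A_2² = 6.5, A_1A_3² = 62.5, A_2A_3² = 40.
Since A_1A_3² = 62.5 ≥ 40 + 6.5 = 46.5, the angle opposite A_1A_3 is not acute, so the smallest enclosing circle has A_1A_3 as diameter.
Centre = midpoint of A_1A_3 = (3.25, 0.75), r² = 62.5/4 = 15.625.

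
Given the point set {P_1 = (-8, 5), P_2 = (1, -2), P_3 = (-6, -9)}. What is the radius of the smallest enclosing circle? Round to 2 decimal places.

7.13

Side lengths²: P_1P_2² = 130, P_1P_3² = 200, P_2P_3² = 98.
Since P_1P_3² = 200 < 130 + 98 = 228, the triangle is acute, so the smallest enclosing circle is the circumcircle.
Circumcentre = (-6.125, -1.875), r² = 50.78125.
r = √(50.78125) ≈ 7.13.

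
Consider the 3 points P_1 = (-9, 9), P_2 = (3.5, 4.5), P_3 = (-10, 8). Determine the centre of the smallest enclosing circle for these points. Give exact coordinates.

(-3.25, 6.25)

Side lengths²: P_1P_2² = 176.5, P_1P_3² = 2, P_2P_3² = 194.5.
Since P_2P_3² = 194.5 ≥ 176.5 + 2 = 178.5, the angle opposite P_2P_3 is not acute, so the smallest enclosing circle has P_2P_3 as diameter.
Centre = midpoint of P_2P_3 = (-3.25, 6.25), r² = 194.5/4 = 48.625.
Centre = (-3.25, 6.25).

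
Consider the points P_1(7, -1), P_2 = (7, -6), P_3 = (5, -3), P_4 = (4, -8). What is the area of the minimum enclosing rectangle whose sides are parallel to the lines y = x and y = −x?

In coordinates u = x + y, v = x − y the rectangle is axis-aligned; the map (x,y)→(u,v) scales areas by 2.
u-values: 6, 1, 2, -4; range = 6 − (-4) = 10.
v-values: 8, 13, 8, 12; range = 13 − 8 = 5.
Area = (10 × 5) / 2 = 25.

25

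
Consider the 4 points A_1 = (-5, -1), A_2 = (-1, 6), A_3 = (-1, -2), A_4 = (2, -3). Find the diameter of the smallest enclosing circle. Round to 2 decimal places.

A smallest enclosing disk is always determined by at most three of the input points on its boundary.
The minimum enclosing circle is determined by three boundary points: A_1, A_2, A_4.
Their circumcentre is (-23/38, 43/38) with r² = 17225/722.
The farthest remaining point A_3 is at distance² 7193/722 ≤ 17225/722.
Diameter = 2r = 2√(17225/722) ≈ 9.77.

9.77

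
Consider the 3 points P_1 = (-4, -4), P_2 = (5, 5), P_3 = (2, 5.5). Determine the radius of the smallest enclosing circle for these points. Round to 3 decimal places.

Side lengths²: P_1P_2² = 162, P_1P_3² = 126.25, P_2P_3² = 9.25.
Since P_1P_2² = 162 ≥ 126.25 + 9.25 = 135.5, the angle opposite P_1P_2 is not acute, so the smallest enclosing circle has P_1P_2 as diameter.
Centre = midpoint of P_1P_2 = (0.5, 0.5), r² = 162/4 = 40.5.
r = √(40.5) ≈ 6.364.

6.364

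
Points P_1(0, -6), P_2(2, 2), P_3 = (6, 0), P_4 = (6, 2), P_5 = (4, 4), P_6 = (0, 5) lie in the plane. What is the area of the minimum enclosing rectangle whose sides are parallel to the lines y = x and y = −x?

In coordinates u = x + y, v = x − y the rectangle is axis-aligned; the map (x,y)→(u,v) scales areas by 2.
u-values: -6, 4, 6, 8, 8, 5; range = 8 − (-6) = 14.
v-values: 6, 0, 6, 4, 0, -5; range = 6 − (-5) = 11.
Area = (14 × 11) / 2 = 77.

77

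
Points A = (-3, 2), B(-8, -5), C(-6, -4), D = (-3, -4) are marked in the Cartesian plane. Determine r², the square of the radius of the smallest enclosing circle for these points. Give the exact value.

A smallest enclosing disk is always determined by at most three of the input points on its boundary.
The farthest pair is A–B with squared distance 74. The circle on this segment as diameter has centre (-5.5, -1.5) and r² = 74/4 = 18.5.
Check C: distance² to centre = 6.5 ≤ 18.5, so it lies inside.
All remaining points lie in this disk, and no smaller disk contains both endpoints, so this is the minimum enclosing circle.

18.5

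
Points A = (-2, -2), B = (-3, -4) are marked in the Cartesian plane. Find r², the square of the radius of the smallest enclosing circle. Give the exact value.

The smallest circle enclosing two points has them as diameter endpoints.
Centre = midpoint = (-2.5, -3); r² = |AB|²/4 = 5/4 = 1.25.

1.25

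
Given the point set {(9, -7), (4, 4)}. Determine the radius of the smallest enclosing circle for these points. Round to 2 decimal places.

6.04

The smallest circle enclosing two points has them as diameter endpoints.
Centre = midpoint = (6.5, -1.5); r² = |(9, -7)−(4, 4)|²/4 = 146/4 = 36.5.
r = √(36.5) ≈ 6.04.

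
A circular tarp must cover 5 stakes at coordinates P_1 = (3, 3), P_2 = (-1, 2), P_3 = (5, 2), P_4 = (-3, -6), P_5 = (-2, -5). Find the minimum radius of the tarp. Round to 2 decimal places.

By Welzl's lemma the MEC is supported by two points (diametrically opposite) or three points (on a circumcircle).
The farthest pair is P_3–P_4 with squared distance 128. The circle on this segment as diameter has centre (1, -2) and r² = 128/4 = 32.
Check P_1: distance² to centre = 29 ≤ 32, so it lies inside.
All remaining points lie in this disk, and no smaller disk contains both endpoints, so this is the minimum enclosing circle.
r = √32 ≈ 5.66.

5.66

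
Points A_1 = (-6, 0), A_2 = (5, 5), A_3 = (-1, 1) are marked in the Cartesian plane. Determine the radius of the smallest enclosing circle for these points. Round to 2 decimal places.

Side lengths²: A_1A_2² = 146, A_1A_3² = 26, A_2A_3² = 52.
Since A_1A_2² = 146 ≥ 52 + 26 = 78, the angle opposite A_1A_2 is not acute, so the smallest enclosing circle has A_1A_2 as diameter.
Centre = midpoint of A_1A_2 = (-0.5, 2.5), r² = 146/4 = 36.5.
r = √(36.5) ≈ 6.04.

6.04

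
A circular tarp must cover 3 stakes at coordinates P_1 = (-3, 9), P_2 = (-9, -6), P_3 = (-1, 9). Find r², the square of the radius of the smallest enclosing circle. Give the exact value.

Side lengths²: P_1P_2² = 261, P_1P_3² = 4, P_2P_3² = 289.
Since P_2P_3² = 289 ≥ 261 + 4 = 265, the angle opposite P_2P_3 is not acute, so the smallest enclosing circle has P_2P_3 as diameter.
Centre = midpoint of P_2P_3 = (-5, 1.5), r² = 289/4 = 72.25.

72.25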